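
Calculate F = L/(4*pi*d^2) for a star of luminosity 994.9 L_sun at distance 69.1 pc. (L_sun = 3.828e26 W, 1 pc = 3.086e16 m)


F = L / (4*pi*d^2) = 3.808e+29 / (4*pi*(2.132e+18)^2) = 6.665e-09

6.665e-09 W/m^2


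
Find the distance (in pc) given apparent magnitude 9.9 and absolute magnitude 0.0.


d = 10^((m - M + 5)/5) = 10^((9.9 - 0.0 + 5)/5) = 954.9926

954.9926 pc


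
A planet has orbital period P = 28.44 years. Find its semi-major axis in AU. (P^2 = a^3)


a = P^(2/3) = 28.44^(2/3) = 9.3172

9.3172 AU


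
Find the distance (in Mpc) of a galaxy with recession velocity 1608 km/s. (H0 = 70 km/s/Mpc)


d = v / H0 = 1608 / 70 = 22.9714

22.9714 Mpc


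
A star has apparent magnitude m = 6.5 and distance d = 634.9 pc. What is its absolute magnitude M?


M = m - 5*log10(d) + 5 = 6.5 - 5*log10(634.9) + 5 = -2.5135

-2.5135


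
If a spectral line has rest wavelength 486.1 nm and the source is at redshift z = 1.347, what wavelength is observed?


lam_obs = lam_emit * (1 + z) = 486.1 * (1 + 1.347) = 1140.8767

1140.8767 nm


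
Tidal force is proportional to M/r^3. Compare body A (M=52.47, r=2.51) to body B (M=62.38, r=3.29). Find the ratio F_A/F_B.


Ratio = (M1/r1^3) / (M2/r2^3) = (52.47/2.51^3) / (62.38/3.29^3) = 1.8942

1.8942


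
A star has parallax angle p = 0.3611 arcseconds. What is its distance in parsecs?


d = 1/p = 1/0.3611 = 2.7693

2.7693 pc


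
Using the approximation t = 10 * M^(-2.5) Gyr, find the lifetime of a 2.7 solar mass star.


t = 10 * M^(-2.5) = 10 * 2.7^(-2.5) = 0.8348

0.8348 Gyr


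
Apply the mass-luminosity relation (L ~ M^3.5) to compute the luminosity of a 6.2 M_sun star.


L/L_sun = (M/M_sun)^3.5 = 6.2^3.5 = 593.4319

593.4319 L_sun


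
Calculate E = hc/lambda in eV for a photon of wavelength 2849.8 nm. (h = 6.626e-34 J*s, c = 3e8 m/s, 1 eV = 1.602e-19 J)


E = hc/lambda = 6.626e-34 * 3e8 / 2.850e-06 = 6.975e-20 J = 0.4354 eV

0.4354 eV


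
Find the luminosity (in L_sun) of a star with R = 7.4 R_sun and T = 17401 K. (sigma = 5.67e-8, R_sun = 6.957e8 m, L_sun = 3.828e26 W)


R = 7.4 * 6.957e8 m = 5.14818e+09 m. L = 4*pi*R^2*sigma*T^4 = 4*pi*(5.14818e+09)^2 * 5.67e-8 * 17401^4 = 1.731399139e+30 W. L/L_sun = 1.731399139e+30 / 3.828e26 = 4522.9863

4522.9863 L_sun


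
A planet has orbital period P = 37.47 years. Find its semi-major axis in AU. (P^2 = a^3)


a = P^(2/3) = 37.47^(2/3) = 11.1975

11.1975 AU


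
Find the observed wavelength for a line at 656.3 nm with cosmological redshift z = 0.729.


lam_obs = lam_emit * (1 + z) = 656.3 * (1 + 0.729) = 1134.7427

1134.7427 nm


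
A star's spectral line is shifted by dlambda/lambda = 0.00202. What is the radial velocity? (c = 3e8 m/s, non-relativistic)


v = (dlambda/lambda) * c = 0.00202 * 3e8 = 606000.0

606000.0 m/s


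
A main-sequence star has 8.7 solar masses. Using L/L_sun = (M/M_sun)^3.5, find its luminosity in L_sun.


L/L_sun = (M/M_sun)^3.5 = 8.7^3.5 = 1942.3048

1942.3048 L_sun


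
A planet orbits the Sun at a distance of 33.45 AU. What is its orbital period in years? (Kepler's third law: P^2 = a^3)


P = a^(3/2) = 33.45^1.5 = 193.4613

193.4613 years


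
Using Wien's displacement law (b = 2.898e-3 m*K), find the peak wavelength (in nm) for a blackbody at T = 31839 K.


lam_max = b / T = 2.898e-3 / 31839 = 9.102e-08 m = 91.0204 nm

91.0204 nm


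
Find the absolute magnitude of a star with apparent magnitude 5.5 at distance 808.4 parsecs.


M = m - 5*log10(d) + 5 = 5.5 - 5*log10(808.4) + 5 = -4.0381

-4.0381


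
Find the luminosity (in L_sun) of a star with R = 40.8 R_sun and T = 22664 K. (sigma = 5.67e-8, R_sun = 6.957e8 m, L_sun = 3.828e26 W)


R = 40.8 * 6.957e8 m = 2.838456e+10 m. L = 4*pi*R^2*sigma*T^4 = 4*pi*(2.838456e+10)^2 * 5.67e-8 * 22664^4 = 1.514619354e+32 W. L/L_sun = 1.514619354e+32 / 3.828e26 = 395668.5877

395668.5877 L_sun


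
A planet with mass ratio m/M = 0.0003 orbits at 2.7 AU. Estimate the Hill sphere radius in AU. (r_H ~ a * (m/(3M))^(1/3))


r_H = a * (m/3M)^(1/3) = 2.7 * (0.0003/3)^(1/3) = 0.1253

0.1253 AU


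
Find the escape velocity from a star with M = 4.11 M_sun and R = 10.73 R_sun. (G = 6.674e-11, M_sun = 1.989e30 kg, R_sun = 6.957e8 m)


M = 4.11 * 1.989e30 kg = 8.17479e+30 kg; R = 10.73 * 6.957e8 m = 7.464861e+09 m. v_esc = sqrt(2GM/R) = sqrt(2 * 6.674e-11 * 8.17479e+30 / 7.464861e+09) = 382327.5016

382327.5016 m/s


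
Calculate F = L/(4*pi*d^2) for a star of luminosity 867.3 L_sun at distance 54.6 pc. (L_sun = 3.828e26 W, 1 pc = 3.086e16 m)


F = L / (4*pi*d^2) = 3.320e+29 / (4*pi*(1.685e+18)^2) = 9.306e-09

9.306e-09 W/m^2


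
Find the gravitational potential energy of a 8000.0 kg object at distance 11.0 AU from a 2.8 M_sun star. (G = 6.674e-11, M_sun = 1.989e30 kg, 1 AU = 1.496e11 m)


M = 2.8 * 1.989e30 kg = 5.5692e+30 kg; r = 11.0 AU * 1.496e11 m/AU = 1.6456e+12 m. U = -GM*m/r = -(6.674e-11 * 5.5692e+30 * 8000.0) / 1.6456e+12 = -1.807e+12

-1.807e+12 J


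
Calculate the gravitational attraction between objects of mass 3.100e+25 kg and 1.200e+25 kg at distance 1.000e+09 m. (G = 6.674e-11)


F = G*m1*m2/r^2 = 6.674e-11 * 3.100e+25 * 1.200e+25 / (1.000e+09)^2 = 6.674e-11 * 3.720e+50 / 1.000e+18 = 2.483e+22

2.483e+22 N


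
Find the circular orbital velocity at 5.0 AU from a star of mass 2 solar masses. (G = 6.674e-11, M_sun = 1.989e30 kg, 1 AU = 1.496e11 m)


v = sqrt(GM/r) = sqrt(6.674e-11 * 3.978e+30 / 7.480e+11) = 18839.7307

18839.7307 m/s


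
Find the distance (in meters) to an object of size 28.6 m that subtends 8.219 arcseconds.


D = size / theta_rad, theta_rad = 8.219 * pi/(180*3600) = 3.985e-05, D = 717748.322

717748.322 m


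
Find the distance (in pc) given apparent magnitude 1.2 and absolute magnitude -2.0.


d = 10^((m - M + 5)/5) = 10^((1.2 - -2.0 + 5)/5) = 43.6516

43.6516 pc


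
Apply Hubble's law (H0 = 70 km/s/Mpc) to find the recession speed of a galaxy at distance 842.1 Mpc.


v = H0 * d = 70 * 842.1 = 58947.0

58947.0 km/s


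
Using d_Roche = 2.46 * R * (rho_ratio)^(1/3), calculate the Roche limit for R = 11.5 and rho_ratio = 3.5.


d_Roche = 2.46 * 11.5 * 3.5^(1/3) = 42.9526

42.9526


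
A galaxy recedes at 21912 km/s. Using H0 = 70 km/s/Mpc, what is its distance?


d = v / H0 = 21912 / 70 = 313.0286

313.0286 Mpc


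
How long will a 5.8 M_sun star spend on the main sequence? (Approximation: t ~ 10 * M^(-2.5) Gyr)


t = 10 * M^(-2.5) = 10 * 5.8^(-2.5) = 0.1234

0.1234 Gyr


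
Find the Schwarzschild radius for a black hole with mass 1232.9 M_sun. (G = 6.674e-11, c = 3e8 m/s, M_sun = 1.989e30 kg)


M = 1232.9 * 1.989e30 kg = 2.4522381e+33 kg. rs = 2GM/c^2 = 2 * 6.674e-11 * 2.4522381e+33 / (3e8)^2 = 3.637e+06

3.637e+06 m


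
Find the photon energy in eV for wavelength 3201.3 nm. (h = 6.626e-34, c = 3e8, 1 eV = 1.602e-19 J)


E = hc/lambda = 6.626e-34 * 3e8 / 3.201e-06 = 6.209e-20 J = 0.3876 eV

0.3876 eV


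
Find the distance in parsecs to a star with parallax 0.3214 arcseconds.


d = 1/p = 1/0.3214 = 3.1114

3.1114 pc


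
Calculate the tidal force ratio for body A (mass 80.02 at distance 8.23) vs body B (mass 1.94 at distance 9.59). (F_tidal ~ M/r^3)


Ratio = (M1/r1^3) / (M2/r2^3) = (80.02/8.23^3) / (1.94/9.59^3) = 65.2609

65.2609


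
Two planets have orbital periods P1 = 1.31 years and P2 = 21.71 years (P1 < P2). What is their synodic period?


1/P_syn = |1/P1 - 1/P2| = |1/1.31 - 1/21.71| => P_syn = 1.3941

1.3941 years


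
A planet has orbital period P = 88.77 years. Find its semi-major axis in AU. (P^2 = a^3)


a = P^(2/3) = 88.77^(2/3) = 19.8996

19.8996 AU


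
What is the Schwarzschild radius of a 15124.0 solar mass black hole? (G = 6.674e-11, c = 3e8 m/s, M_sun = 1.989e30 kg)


M = 15124.0 * 1.989e30 kg = 3.0081636e+34 kg. rs = 2GM/c^2 = 2 * 6.674e-11 * 3.0081636e+34 / (3e8)^2 = 4.461e+07

4.461e+07 m


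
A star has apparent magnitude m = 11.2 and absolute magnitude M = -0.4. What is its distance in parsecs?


d = 10^((m - M + 5)/5) = 10^((11.2 - -0.4 + 5)/5) = 2089.2961

2089.2961 pc


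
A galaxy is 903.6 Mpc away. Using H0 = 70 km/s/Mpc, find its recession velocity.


v = H0 * d = 70 * 903.6 = 63252.0

63252.0 km/s


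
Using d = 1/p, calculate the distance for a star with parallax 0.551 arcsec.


d = 1/p = 1/0.551 = 1.8149

1.8149 pc


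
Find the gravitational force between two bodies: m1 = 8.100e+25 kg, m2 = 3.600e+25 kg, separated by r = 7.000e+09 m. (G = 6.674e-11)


F = G*m1*m2/r^2 = 6.674e-11 * 8.100e+25 * 3.600e+25 / (7.000e+09)^2 = 6.674e-11 * 2.916e+51 / 4.900e+19 = 3.972e+21

3.972e+21 N


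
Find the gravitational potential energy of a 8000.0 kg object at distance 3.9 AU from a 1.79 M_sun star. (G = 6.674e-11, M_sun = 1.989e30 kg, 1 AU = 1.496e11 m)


M = 1.79 * 1.989e30 kg = 3.56031e+30 kg; r = 3.9 AU * 1.496e11 m/AU = 5.8344e+11 m. U = -GM*m/r = -(6.674e-11 * 3.56031e+30 * 8000.0) / 5.8344e+11 = -3.258e+12

-3.258e+12 J


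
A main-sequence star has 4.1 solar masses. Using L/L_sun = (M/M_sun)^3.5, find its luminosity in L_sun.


L/L_sun = (M/M_sun)^3.5 = 4.1^3.5 = 139.5544

139.5544 L_sun


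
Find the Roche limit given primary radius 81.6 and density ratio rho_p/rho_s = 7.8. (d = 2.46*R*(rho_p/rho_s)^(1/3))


d_Roche = 2.46 * 81.6 * 7.8^(1/3) = 398.0981

398.0981


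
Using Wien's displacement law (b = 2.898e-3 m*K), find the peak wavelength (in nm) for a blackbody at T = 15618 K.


lam_max = b / T = 2.898e-3 / 15618 = 1.856e-07 m = 185.5551 nm

185.5551 nm


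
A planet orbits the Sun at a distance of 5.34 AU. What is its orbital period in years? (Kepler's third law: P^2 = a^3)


P = a^(3/2) = 5.34^1.5 = 12.3399

12.3399 years


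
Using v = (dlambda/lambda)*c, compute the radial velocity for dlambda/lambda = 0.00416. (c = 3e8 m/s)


v = (dlambda/lambda) * c = 0.00416 * 3e8 = 1.248e+06

1.248e+06 m/s


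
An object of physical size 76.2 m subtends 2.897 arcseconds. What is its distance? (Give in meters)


D = size / theta_rad, theta_rad = 2.897 * pi/(180*3600) = 1.405e-05, D = 5.425e+06

5.425e+06 m


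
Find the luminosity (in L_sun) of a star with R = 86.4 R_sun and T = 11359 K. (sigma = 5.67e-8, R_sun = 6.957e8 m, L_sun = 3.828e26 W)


R = 86.4 * 6.957e8 m = 6.010848e+10 m. L = 4*pi*R^2*sigma*T^4 = 4*pi*(6.010848e+10)^2 * 5.67e-8 * 11359^4 = 4.285730056e+31 W. L/L_sun = 4.285730056e+31 / 3.828e26 = 111957.4205

111957.4205 L_sun


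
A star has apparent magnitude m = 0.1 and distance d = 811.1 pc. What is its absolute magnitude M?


M = m - 5*log10(d) + 5 = 0.1 - 5*log10(811.1) + 5 = -9.4454

-9.4454


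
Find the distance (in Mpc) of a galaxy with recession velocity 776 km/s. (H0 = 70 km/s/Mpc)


d = v / H0 = 776 / 70 = 11.0857

11.0857 Mpc


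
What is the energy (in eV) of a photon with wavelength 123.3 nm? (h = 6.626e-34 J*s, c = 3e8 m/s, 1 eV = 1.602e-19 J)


E = hc/lambda = 6.626e-34 * 3e8 / 1.233e-07 = 1.612e-18 J = 10.0635 eV

10.0635 eV


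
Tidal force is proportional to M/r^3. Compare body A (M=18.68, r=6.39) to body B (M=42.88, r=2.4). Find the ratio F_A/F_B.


Ratio = (M1/r1^3) / (M2/r2^3) = (18.68/6.39^3) / (42.88/2.4^3) = 0.0231

0.0231


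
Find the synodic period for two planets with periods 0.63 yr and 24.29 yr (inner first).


1/P_syn = |1/P1 - 1/P2| = |1/0.63 - 1/24.29| => P_syn = 0.6468

0.6468 years


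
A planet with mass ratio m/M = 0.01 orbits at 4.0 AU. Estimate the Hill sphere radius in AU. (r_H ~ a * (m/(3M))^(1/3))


r_H = a * (m/3M)^(1/3) = 4.0 * (0.01/3)^(1/3) = 0.5975

0.5975 AU


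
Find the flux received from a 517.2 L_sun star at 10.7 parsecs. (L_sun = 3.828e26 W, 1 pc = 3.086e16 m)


F = L / (4*pi*d^2) = 1.980e+29 / (4*pi*(3.302e+17)^2) = 1.445e-07

1.445e-07 W/m^2


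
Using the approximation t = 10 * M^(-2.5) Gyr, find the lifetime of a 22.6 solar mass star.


t = 10 * M^(-2.5) = 10 * 22.6^(-2.5) = 0.0041

0.0041 Gyr


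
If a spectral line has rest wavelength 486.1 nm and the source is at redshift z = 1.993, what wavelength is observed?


lam_obs = lam_emit * (1 + z) = 486.1 * (1 + 1.993) = 1454.8973

1454.8973 nm


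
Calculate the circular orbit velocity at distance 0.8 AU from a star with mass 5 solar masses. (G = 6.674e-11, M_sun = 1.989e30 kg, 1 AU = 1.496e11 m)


v = sqrt(GM/r) = sqrt(6.674e-11 * 9.945e+30 / 1.197e+11) = 74470.5746

74470.5746 m/s


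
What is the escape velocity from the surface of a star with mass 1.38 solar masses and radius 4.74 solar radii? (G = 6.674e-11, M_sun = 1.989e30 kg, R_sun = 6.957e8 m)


M = 1.38 * 1.989e30 kg = 2.74482e+30 kg; R = 4.74 * 6.957e8 m = 3.297618e+09 m. v_esc = sqrt(2GM/R) = sqrt(2 * 6.674e-11 * 2.74482e+30 / 3.297618e+09) = 333322.6771

333322.6771 m/s


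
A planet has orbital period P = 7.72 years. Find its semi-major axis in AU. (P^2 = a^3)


a = P^(2/3) = 7.72^(2/3) = 3.9061

3.9061 AU


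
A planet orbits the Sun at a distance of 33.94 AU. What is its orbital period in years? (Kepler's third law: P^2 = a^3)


P = a^(3/2) = 33.94^1.5 = 197.7278

197.7278 years


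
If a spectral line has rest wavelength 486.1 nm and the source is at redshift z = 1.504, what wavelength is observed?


lam_obs = lam_emit * (1 + z) = 486.1 * (1 + 1.504) = 1217.1944

1217.1944 nm


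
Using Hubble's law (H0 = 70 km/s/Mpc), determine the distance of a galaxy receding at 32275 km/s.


d = v / H0 = 32275 / 70 = 461.0714

461.0714 Mpc


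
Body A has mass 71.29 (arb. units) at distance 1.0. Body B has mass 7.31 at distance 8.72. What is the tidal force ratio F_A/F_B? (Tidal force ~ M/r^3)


Ratio = (M1/r1^3) / (M2/r2^3) = (71.29/1.0^3) / (7.31/8.72^3) = 6466.3721

6466.3721


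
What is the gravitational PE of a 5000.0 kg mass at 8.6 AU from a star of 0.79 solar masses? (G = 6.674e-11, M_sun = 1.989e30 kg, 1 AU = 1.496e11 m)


M = 0.79 * 1.989e30 kg = 1.57131e+30 kg; r = 8.6 AU * 1.496e11 m/AU = 1.28656e+12 m. U = -GM*m/r = -(6.674e-11 * 1.57131e+30 * 5000.0) / 1.28656e+12 = -4.076e+11

-4.076e+11 J


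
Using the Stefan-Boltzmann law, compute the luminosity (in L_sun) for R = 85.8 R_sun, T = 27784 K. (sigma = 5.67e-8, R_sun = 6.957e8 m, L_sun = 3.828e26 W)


R = 85.8 * 6.957e8 m = 5.969106e+10 m. L = 4*pi*R^2*sigma*T^4 = 4*pi*(5.969106e+10)^2 * 5.67e-8 * 27784^4 = 1.512831597e+33 W. L/L_sun = 1.512831597e+33 / 3.828e26 = 3.952e+06

3.952e+06 L_sun


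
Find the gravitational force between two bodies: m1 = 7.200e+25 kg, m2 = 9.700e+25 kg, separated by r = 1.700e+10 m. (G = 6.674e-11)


F = G*m1*m2/r^2 = 6.674e-11 * 7.200e+25 * 9.700e+25 / (1.700e+10)^2 = 6.674e-11 * 6.984e+51 / 2.890e+20 = 1.613e+21

1.613e+21 N


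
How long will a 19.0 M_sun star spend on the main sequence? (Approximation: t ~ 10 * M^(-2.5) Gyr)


t = 10 * M^(-2.5) = 10 * 19.0^(-2.5) = 0.0064

0.0064 Gyr


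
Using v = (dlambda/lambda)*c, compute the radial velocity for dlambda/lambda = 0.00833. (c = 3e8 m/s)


v = (dlambda/lambda) * c = 0.00833 * 3e8 = 2.499e+06

2.499e+06 m/s


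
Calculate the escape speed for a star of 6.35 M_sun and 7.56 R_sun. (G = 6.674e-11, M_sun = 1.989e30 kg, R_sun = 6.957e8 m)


M = 6.35 * 1.989e30 kg = 1.263015e+31 kg; R = 7.56 * 6.957e8 m = 5.259492e+09 m. v_esc = sqrt(2GM/R) = sqrt(2 * 6.674e-11 * 1.263015e+31 / 5.259492e+09) = 566161.6571

566161.6571 m/s


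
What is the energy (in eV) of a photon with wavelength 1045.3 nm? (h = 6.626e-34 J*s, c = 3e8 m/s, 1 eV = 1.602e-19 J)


E = hc/lambda = 6.626e-34 * 3e8 / 1.045e-06 = 1.902e-19 J = 1.1871 eV

1.1871 eV


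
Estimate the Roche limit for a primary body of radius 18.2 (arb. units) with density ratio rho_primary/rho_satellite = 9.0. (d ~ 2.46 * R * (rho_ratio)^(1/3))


d_Roche = 2.46 * 18.2 * 9.0^(1/3) = 93.1295

93.1295


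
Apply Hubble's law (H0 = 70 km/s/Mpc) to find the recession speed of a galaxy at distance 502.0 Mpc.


v = H0 * d = 70 * 502.0 = 35140.0

35140.0 km/s


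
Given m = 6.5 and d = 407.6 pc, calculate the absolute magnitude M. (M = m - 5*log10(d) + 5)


M = m - 5*log10(d) + 5 = 6.5 - 5*log10(407.6) + 5 = -1.5512

-1.5512


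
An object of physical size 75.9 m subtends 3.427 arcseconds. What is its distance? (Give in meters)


D = size / theta_rad, theta_rad = 3.427 * pi/(180*3600) = 1.661e-05, D = 4.568e+06

4.568e+06 m


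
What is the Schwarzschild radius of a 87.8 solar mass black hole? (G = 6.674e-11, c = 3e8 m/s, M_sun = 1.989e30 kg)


M = 87.8 * 1.989e30 kg = 1.746342e+32 kg. rs = 2GM/c^2 = 2 * 6.674e-11 * 1.746342e+32 / (3e8)^2 = 259001.9224

259001.9224 m


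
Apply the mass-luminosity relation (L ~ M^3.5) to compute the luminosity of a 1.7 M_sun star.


L/L_sun = (M/M_sun)^3.5 = 1.7^3.5 = 6.4058

6.4058 L_sun


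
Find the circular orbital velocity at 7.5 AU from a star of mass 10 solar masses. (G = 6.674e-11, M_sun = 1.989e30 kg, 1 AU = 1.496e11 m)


v = sqrt(GM/r) = sqrt(6.674e-11 * 1.989e+31 / 1.122e+12) = 34396.485

34396.485 m/s


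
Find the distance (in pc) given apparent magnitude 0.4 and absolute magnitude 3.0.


d = 10^((m - M + 5)/5) = 10^((0.4 - 3.0 + 5)/5) = 3.02

3.02 pc


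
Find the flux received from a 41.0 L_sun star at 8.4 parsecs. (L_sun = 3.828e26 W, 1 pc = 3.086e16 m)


F = L / (4*pi*d^2) = 1.569e+28 / (4*pi*(2.592e+17)^2) = 1.859e-08

1.859e-08 W/m^2


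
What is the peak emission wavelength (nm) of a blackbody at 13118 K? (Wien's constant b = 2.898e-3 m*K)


lam_max = b / T = 2.898e-3 / 13118 = 2.209e-07 m = 220.9178 nm

220.9178 nm


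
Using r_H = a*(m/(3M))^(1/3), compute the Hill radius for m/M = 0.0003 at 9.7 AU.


r_H = a * (m/3M)^(1/3) = 9.7 * (0.0003/3)^(1/3) = 0.4502

0.4502 AU


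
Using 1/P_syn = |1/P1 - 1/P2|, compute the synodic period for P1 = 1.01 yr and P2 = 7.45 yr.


1/P_syn = |1/P1 - 1/P2| = |1/1.01 - 1/7.45| => P_syn = 1.1684

1.1684 years


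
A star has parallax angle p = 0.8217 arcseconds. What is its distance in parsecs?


d = 1/p = 1/0.8217 = 1.217

1.217 pc


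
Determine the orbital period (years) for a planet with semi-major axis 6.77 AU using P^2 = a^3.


P = a^(3/2) = 6.77^1.5 = 17.615

17.615 years


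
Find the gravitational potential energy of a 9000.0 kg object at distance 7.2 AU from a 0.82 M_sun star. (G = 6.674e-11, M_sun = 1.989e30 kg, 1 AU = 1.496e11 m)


M = 0.82 * 1.989e30 kg = 1.63098e+30 kg; r = 7.2 AU * 1.496e11 m/AU = 1.07712e+12 m. U = -GM*m/r = -(6.674e-11 * 1.63098e+30 * 9000.0) / 1.07712e+12 = -9.095e+11

-9.095e+11 J


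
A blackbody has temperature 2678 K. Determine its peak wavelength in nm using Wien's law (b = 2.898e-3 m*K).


lam_max = b / T = 2.898e-3 / 2678 = 1.082e-06 m = 1082.1509 nm

1082.1509 nm


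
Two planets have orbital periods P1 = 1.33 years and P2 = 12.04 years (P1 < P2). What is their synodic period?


1/P_syn = |1/P1 - 1/P2| = |1/1.33 - 1/12.04| => P_syn = 1.4952

1.4952 years


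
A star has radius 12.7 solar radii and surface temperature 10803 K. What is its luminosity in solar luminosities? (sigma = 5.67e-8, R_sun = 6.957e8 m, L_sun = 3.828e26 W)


R = 12.7 * 6.957e8 m = 8.83539e+09 m. L = 4*pi*R^2*sigma*T^4 = 4*pi*(8.83539e+09)^2 * 5.67e-8 * 10803^4 = 7.575684436e+29 W. L/L_sun = 7.575684436e+29 / 3.828e26 = 1979.0189

1979.0189 L_sun


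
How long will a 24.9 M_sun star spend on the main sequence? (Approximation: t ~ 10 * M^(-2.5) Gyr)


t = 10 * M^(-2.5) = 10 * 24.9^(-2.5) = 0.0032

0.0032 Gyr


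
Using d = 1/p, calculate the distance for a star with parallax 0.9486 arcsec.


d = 1/p = 1/0.9486 = 1.0542

1.0542 pc


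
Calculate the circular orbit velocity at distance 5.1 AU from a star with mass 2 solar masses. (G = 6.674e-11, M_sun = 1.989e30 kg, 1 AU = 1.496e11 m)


v = sqrt(GM/r) = sqrt(6.674e-11 * 3.978e+30 / 7.630e+11) = 18654.1131

18654.1131 m/s


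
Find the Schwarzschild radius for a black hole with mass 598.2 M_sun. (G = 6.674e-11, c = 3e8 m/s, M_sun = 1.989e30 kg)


M = 598.2 * 1.989e30 kg = 1.1898198e+33 kg. rs = 2GM/c^2 = 2 * 6.674e-11 * 1.1898198e+33 / (3e8)^2 = 1.765e+06

1.765e+06 m


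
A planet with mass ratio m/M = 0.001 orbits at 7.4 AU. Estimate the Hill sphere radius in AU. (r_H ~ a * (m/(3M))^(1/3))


r_H = a * (m/3M)^(1/3) = 7.4 * (0.001/3)^(1/3) = 0.5131

0.5131 AU


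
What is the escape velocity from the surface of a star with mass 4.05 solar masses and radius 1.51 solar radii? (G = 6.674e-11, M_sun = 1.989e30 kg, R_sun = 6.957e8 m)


M = 4.05 * 1.989e30 kg = 8.05545e+30 kg; R = 1.51 * 6.957e8 m = 1.050507e+09 m. v_esc = sqrt(2GM/R) = sqrt(2 * 6.674e-11 * 8.05545e+30 / 1.050507e+09) = 1.012e+06

1.012e+06 m/s


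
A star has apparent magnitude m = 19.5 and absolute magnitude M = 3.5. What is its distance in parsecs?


d = 10^((m - M + 5)/5) = 10^((19.5 - 3.5 + 5)/5) = 15848.9319

15848.9319 pc


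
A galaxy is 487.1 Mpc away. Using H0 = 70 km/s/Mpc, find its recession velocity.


v = H0 * d = 70 * 487.1 = 34097.0

34097.0 km/s


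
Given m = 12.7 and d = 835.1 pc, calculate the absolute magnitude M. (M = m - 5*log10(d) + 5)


M = m - 5*log10(d) + 5 = 12.7 - 5*log10(835.1) + 5 = 3.0913

3.0913


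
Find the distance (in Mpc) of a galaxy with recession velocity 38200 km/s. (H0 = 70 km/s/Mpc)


d = v / H0 = 38200 / 70 = 545.7143

545.7143 Mpc


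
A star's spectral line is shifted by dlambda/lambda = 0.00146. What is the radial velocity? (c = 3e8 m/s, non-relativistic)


v = (dlambda/lambda) * c = 0.00146 * 3e8 = 438000.0

438000.0 m/s


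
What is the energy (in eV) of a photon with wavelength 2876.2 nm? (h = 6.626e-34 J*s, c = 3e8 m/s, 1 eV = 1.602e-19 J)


E = hc/lambda = 6.626e-34 * 3e8 / 2.876e-06 = 6.911e-20 J = 0.4314 eV

0.4314 eV


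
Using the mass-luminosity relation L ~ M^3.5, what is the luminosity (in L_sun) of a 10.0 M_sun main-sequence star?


L/L_sun = (M/M_sun)^3.5 = 10.0^3.5 = 3162.2777

3162.2777 L_sun


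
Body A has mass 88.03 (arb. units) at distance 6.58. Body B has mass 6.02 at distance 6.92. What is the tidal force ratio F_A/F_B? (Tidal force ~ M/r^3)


Ratio = (M1/r1^3) / (M2/r2^3) = (88.03/6.58^3) / (6.02/6.92^3) = 17.0088

17.0088


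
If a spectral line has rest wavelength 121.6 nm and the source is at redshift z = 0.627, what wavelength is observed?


lam_obs = lam_emit * (1 + z) = 121.6 * (1 + 0.627) = 197.8432

197.8432 nm


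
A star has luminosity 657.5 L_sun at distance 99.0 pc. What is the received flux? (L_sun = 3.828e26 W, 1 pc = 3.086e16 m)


F = L / (4*pi*d^2) = 2.517e+29 / (4*pi*(3.055e+18)^2) = 2.146e-09

2.146e-09 W/m^2


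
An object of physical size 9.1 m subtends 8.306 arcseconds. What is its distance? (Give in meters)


D = size / theta_rad, theta_rad = 8.306 * pi/(180*3600) = 4.027e-05, D = 225982.3907

225982.3907 m


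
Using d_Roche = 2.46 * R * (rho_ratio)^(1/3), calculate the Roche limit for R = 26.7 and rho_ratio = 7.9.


d_Roche = 2.46 * 26.7 * 7.9^(1/3) = 130.8144

130.8144


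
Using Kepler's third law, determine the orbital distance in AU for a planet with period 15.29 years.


a = P^(2/3) = 15.29^(2/3) = 6.1603

6.1603 AU


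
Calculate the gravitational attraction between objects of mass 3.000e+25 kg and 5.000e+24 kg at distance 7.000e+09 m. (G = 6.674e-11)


F = G*m1*m2/r^2 = 6.674e-11 * 3.000e+25 * 5.000e+24 / (7.000e+09)^2 = 6.674e-11 * 1.500e+50 / 4.900e+19 = 2.043e+20

2.043e+20 N


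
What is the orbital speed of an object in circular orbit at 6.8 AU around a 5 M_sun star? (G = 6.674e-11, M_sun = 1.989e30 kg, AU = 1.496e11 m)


v = sqrt(GM/r) = sqrt(6.674e-11 * 9.945e+30 / 1.017e+12) = 25543.1963

25543.1963 m/s


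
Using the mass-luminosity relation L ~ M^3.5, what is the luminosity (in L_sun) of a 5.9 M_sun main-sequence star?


L/L_sun = (M/M_sun)^3.5 = 5.9^3.5 = 498.8639

498.8639 L_sun


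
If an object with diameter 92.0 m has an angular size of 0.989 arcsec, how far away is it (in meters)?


D = size / theta_rad, theta_rad = 0.989 * pi/(180*3600) = 4.795e-06, D = 1.919e+07

1.919e+07 m


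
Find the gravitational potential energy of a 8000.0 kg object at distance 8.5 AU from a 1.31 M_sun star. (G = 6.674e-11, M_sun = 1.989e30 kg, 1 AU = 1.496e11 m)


M = 1.31 * 1.989e30 kg = 2.60559e+30 kg; r = 8.5 AU * 1.496e11 m/AU = 1.2716e+12 m. U = -GM*m/r = -(6.674e-11 * 2.60559e+30 * 8000.0) / 1.2716e+12 = -1.094e+12

-1.094e+12 J


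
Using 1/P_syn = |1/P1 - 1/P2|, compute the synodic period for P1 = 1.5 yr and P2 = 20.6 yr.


1/P_syn = |1/P1 - 1/P2| = |1/1.5 - 1/20.6| => P_syn = 1.6178

1.6178 years


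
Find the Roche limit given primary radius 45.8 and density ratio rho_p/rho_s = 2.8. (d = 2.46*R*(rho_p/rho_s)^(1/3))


d_Roche = 2.46 * 45.8 * 2.8^(1/3) = 158.801

158.801


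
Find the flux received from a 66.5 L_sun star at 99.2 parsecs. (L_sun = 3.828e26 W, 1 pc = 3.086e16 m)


F = L / (4*pi*d^2) = 2.546e+28 / (4*pi*(3.061e+18)^2) = 2.162e-10

2.162e-10 W/m^2


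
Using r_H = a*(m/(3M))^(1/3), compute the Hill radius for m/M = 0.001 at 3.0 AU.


r_H = a * (m/3M)^(1/3) = 3.0 * (0.001/3)^(1/3) = 0.208

0.208 AU


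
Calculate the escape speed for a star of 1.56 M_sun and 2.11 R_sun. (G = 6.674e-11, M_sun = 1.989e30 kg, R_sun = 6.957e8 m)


M = 1.56 * 1.989e30 kg = 3.10284e+30 kg; R = 2.11 * 6.957e8 m = 1.467927e+09 m. v_esc = sqrt(2GM/R) = sqrt(2 * 6.674e-11 * 3.10284e+30 / 1.467927e+09) = 531172.4729

531172.4729 m/s


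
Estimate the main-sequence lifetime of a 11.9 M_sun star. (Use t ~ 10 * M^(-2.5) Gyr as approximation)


t = 10 * M^(-2.5) = 10 * 11.9^(-2.5) = 0.0205

0.0205 Gyr


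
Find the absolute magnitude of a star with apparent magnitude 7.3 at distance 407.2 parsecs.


M = m - 5*log10(d) + 5 = 7.3 - 5*log10(407.2) + 5 = -0.749

-0.749


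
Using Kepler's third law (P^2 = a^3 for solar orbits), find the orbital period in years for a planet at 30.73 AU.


P = a^(3/2) = 30.73^1.5 = 170.3507

170.3507 years


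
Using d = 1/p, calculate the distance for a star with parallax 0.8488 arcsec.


d = 1/p = 1/0.8488 = 1.1781

1.1781 pc


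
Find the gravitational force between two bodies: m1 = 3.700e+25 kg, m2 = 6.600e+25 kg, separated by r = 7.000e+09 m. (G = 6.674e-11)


F = G*m1*m2/r^2 = 6.674e-11 * 3.700e+25 * 6.600e+25 / (7.000e+09)^2 = 6.674e-11 * 2.442e+51 / 4.900e+19 = 3.326e+21

3.326e+21 N


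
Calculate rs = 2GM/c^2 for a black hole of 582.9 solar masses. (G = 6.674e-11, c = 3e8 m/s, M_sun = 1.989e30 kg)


M = 582.9 * 1.989e30 kg = 1.1593881e+33 kg. rs = 2GM/c^2 = 2 * 6.674e-11 * 1.1593881e+33 / (3e8)^2 = 1.720e+06

1.720e+06 m


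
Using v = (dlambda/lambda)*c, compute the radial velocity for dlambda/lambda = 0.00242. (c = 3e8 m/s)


v = (dlambda/lambda) * c = 0.00242 * 3e8 = 726000.0

726000.0 m/s


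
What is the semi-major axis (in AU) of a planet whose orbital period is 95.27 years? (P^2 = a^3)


a = P^(2/3) = 95.27^(2/3) = 20.8595

20.8595 AU


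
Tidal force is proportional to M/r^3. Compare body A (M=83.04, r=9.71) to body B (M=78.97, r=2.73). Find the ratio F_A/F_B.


Ratio = (M1/r1^3) / (M2/r2^3) = (83.04/9.71^3) / (78.97/2.73^3) = 0.0234

0.0234


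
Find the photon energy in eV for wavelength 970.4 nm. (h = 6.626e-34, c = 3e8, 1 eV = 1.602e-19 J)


E = hc/lambda = 6.626e-34 * 3e8 / 9.704e-07 = 2.048e-19 J = 1.2787 eV

1.2787 eV


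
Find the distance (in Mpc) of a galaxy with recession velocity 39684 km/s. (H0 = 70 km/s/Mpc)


d = v / H0 = 39684 / 70 = 566.9143

566.9143 Mpc


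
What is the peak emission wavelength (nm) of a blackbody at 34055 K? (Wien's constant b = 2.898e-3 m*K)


lam_max = b / T = 2.898e-3 / 34055 = 8.510e-08 m = 85.0976 nm

85.0976 nm


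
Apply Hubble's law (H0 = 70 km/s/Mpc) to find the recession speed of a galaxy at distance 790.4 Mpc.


v = H0 * d = 70 * 790.4 = 55328.0

55328.0 km/s


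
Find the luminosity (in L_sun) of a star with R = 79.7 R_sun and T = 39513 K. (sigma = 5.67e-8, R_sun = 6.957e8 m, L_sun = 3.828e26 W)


R = 79.7 * 6.957e8 m = 5.544729e+10 m. L = 4*pi*R^2*sigma*T^4 = 4*pi*(5.544729e+10)^2 * 5.67e-8 * 39513^4 = 5.339659826e+33 W. L/L_sun = 5.339659826e+33 / 3.828e26 = 1.395e+07

1.395e+07 L_sun


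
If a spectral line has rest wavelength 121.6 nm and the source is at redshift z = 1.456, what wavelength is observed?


lam_obs = lam_emit * (1 + z) = 121.6 * (1 + 1.456) = 298.6496

298.6496 nm


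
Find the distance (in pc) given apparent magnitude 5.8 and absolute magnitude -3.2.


d = 10^((m - M + 5)/5) = 10^((5.8 - -3.2 + 5)/5) = 630.9573

630.9573 pc


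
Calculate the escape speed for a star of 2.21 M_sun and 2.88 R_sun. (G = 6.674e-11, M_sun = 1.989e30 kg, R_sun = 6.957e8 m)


M = 2.21 * 1.989e30 kg = 4.39569e+30 kg; R = 2.88 * 6.957e8 m = 2.003616e+09 m. v_esc = sqrt(2GM/R) = sqrt(2 * 6.674e-11 * 4.39569e+30 / 2.003616e+09) = 541145.9118

541145.9118 m/s


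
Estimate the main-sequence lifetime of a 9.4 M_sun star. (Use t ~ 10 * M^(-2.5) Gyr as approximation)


t = 10 * M^(-2.5) = 10 * 9.4^(-2.5) = 0.0369

0.0369 Gyr


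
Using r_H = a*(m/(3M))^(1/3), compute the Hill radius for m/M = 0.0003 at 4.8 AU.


r_H = a * (m/3M)^(1/3) = 4.8 * (0.0003/3)^(1/3) = 0.2228

0.2228 AU


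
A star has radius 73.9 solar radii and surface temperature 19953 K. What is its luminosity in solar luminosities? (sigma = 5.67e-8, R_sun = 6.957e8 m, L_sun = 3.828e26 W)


R = 73.9 * 6.957e8 m = 5.141223e+10 m. L = 4*pi*R^2*sigma*T^4 = 4*pi*(5.141223e+10)^2 * 5.67e-8 * 19953^4 = 2.985098159e+32 W. L/L_sun = 2.985098159e+32 / 3.828e26 = 779806.2067

779806.2067 L_sun


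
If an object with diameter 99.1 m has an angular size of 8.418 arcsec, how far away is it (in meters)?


D = size / theta_rad, theta_rad = 8.418 * pi/(180*3600) = 4.081e-05, D = 2.428e+06

2.428e+06 m


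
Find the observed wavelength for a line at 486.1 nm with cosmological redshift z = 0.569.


lam_obs = lam_emit * (1 + z) = 486.1 * (1 + 0.569) = 762.6909

762.6909 nm


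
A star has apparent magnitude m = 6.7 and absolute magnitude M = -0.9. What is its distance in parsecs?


d = 10^((m - M + 5)/5) = 10^((6.7 - -0.9 + 5)/5) = 331.1311

331.1311 pc


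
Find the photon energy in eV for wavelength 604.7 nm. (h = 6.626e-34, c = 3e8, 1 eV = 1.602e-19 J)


E = hc/lambda = 6.626e-34 * 3e8 / 6.047e-07 = 3.287e-19 J = 2.052 eV

2.052 eV


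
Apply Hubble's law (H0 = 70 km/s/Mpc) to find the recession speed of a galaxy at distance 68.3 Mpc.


v = H0 * d = 70 * 68.3 = 4781.0

4781.0 km/s


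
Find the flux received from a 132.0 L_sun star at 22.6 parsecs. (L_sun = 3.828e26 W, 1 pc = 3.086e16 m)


F = L / (4*pi*d^2) = 5.053e+28 / (4*pi*(6.974e+17)^2) = 8.267e-09

8.267e-09 W/m^2


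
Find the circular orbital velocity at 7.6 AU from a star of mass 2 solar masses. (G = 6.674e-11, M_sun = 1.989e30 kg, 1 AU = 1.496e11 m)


v = sqrt(GM/r) = sqrt(6.674e-11 * 3.978e+30 / 1.137e+12) = 15281.0395

15281.0395 m/s


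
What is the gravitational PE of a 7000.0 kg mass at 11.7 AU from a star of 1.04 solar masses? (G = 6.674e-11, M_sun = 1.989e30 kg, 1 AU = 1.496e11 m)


M = 1.04 * 1.989e30 kg = 2.06856e+30 kg; r = 11.7 AU * 1.496e11 m/AU = 1.75032e+12 m. U = -GM*m/r = -(6.674e-11 * 2.06856e+30 * 7000.0) / 1.75032e+12 = -5.521e+11

-5.521e+11 J


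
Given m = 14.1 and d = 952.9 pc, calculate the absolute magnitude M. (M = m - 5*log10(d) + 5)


M = m - 5*log10(d) + 5 = 14.1 - 5*log10(952.9) + 5 = 4.2048

4.2048


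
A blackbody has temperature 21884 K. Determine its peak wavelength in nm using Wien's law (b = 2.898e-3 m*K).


lam_max = b / T = 2.898e-3 / 21884 = 1.324e-07 m = 132.4255 nm

132.4255 nm


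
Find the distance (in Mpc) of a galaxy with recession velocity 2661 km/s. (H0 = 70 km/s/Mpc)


d = v / H0 = 2661 / 70 = 38.0143

38.0143 Mpc


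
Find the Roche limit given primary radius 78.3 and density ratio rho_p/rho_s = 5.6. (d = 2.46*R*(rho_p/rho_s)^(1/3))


d_Roche = 2.46 * 78.3 * 5.6^(1/3) = 342.0526

342.0526


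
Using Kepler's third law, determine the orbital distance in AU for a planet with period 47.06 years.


a = P^(2/3) = 47.06^(2/3) = 13.0347

13.0347 AU


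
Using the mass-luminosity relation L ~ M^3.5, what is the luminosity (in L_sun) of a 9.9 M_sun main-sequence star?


L/L_sun = (M/M_sun)^3.5 = 9.9^3.5 = 3052.9745

3052.9745 L_sun


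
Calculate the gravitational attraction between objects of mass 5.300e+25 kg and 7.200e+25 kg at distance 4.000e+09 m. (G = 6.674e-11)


F = G*m1*m2/r^2 = 6.674e-11 * 5.300e+25 * 7.200e+25 / (4.000e+09)^2 = 6.674e-11 * 3.816e+51 / 1.600e+19 = 1.592e+22

1.592e+22 N


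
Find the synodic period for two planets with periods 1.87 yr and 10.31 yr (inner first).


1/P_syn = |1/P1 - 1/P2| = |1/1.87 - 1/10.31| => P_syn = 2.2843

2.2843 years


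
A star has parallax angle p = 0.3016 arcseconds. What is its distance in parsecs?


d = 1/p = 1/0.3016 = 3.3156

3.3156 pc


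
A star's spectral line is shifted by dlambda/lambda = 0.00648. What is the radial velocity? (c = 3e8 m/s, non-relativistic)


v = (dlambda/lambda) * c = 0.00648 * 3e8 = 1.944e+06

1.944e+06 m/s


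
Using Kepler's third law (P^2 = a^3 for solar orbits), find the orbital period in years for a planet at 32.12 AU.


P = a^(3/2) = 32.12^1.5 = 182.0385

182.0385 years


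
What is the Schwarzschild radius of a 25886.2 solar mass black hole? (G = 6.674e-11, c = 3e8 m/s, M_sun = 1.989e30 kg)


M = 25886.2 * 1.989e30 kg = 5.14876518e+34 kg. rs = 2GM/c^2 = 2 * 6.674e-11 * 5.14876518e+34 / (3e8)^2 = 7.636e+07

7.636e+07 m


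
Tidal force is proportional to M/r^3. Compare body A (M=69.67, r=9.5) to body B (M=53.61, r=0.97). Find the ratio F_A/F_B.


Ratio = (M1/r1^3) / (M2/r2^3) = (69.67/9.5^3) / (53.61/0.97^3) = 0.0014

0.0014


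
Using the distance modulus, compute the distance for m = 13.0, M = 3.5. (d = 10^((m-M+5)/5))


d = 10^((m - M + 5)/5) = 10^((13.0 - 3.5 + 5)/5) = 794.3282

794.3282 pc


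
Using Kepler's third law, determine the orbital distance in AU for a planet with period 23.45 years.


a = P^(2/3) = 23.45^(2/3) = 8.1927

8.1927 AU


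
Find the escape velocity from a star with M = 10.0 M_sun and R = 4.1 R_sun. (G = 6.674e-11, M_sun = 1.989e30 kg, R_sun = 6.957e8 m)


M = 10.0 * 1.989e30 kg = 1.989e+31 kg; R = 4.1 * 6.957e8 m = 2.85237e+09 m. v_esc = sqrt(2GM/R) = sqrt(2 * 6.674e-11 * 1.989e+31 / 2.85237e+09) = 964767.2678

964767.2678 m/s


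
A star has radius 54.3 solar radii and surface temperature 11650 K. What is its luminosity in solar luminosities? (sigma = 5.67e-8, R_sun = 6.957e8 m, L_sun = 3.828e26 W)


R = 54.3 * 6.957e8 m = 3.777651e+10 m. L = 4*pi*R^2*sigma*T^4 = 4*pi*(3.777651e+10)^2 * 5.67e-8 * 11650^4 = 1.873010837e+31 W. L/L_sun = 1.873010837e+31 / 3.828e26 = 48929.2277

48929.2277 L_sun


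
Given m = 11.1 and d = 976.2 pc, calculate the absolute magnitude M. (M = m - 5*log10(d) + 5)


M = m - 5*log10(d) + 5 = 11.1 - 5*log10(976.2) + 5 = 1.1523

1.1523


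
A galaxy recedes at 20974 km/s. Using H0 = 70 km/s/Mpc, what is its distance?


d = v / H0 = 20974 / 70 = 299.6286

299.6286 Mpc


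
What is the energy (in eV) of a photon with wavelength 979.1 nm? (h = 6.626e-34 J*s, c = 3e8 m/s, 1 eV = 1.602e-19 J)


E = hc/lambda = 6.626e-34 * 3e8 / 9.791e-07 = 2.030e-19 J = 1.2673 eV

1.2673 eV


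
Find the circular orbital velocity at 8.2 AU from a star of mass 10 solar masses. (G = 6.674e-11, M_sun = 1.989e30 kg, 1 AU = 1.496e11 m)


v = sqrt(GM/r) = sqrt(6.674e-11 * 1.989e+31 / 1.227e+12) = 32895.5968

32895.5968 m/s


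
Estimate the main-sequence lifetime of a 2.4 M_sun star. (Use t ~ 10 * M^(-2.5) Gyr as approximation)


t = 10 * M^(-2.5) = 10 * 2.4^(-2.5) = 1.1207

1.1207 Gyr


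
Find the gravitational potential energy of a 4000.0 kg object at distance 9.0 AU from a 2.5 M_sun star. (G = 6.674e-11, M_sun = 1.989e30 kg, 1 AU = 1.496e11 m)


M = 2.5 * 1.989e30 kg = 4.9725e+30 kg; r = 9.0 AU * 1.496e11 m/AU = 1.3464e+12 m. U = -GM*m/r = -(6.674e-11 * 4.9725e+30 * 4000.0) / 1.3464e+12 = -9.859e+11

-9.859e+11 J


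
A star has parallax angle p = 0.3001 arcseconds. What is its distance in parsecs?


d = 1/p = 1/0.3001 = 3.3322

3.3322 pc


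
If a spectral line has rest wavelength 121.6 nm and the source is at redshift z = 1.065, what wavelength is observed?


lam_obs = lam_emit * (1 + z) = 121.6 * (1 + 1.065) = 251.104

251.104 nm


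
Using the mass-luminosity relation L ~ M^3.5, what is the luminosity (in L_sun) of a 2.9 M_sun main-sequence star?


L/L_sun = (M/M_sun)^3.5 = 2.9^3.5 = 41.533

41.533 L_sun


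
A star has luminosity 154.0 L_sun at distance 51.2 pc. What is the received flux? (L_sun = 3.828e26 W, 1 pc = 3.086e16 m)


F = L / (4*pi*d^2) = 5.895e+28 / (4*pi*(1.580e+18)^2) = 1.879e-09

1.879e-09 W/m^2


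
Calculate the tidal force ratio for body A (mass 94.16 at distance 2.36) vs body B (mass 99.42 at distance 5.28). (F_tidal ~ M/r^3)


Ratio = (M1/r1^3) / (M2/r2^3) = (94.16/2.36^3) / (99.42/5.28^3) = 10.6062

10.6062


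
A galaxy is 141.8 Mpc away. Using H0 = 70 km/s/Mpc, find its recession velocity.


v = H0 * d = 70 * 141.8 = 9926.0

9926.0 km/s


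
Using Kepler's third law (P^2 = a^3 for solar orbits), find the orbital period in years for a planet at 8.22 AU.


P = a^(3/2) = 8.22^1.5 = 23.5672

23.5672 years


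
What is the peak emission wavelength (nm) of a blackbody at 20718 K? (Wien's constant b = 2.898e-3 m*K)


lam_max = b / T = 2.898e-3 / 20718 = 1.399e-07 m = 139.8784 nm

139.8784 nm


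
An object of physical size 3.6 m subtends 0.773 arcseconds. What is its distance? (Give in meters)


D = size / theta_rad, theta_rad = 0.773 * pi/(180*3600) = 3.748e-06, D = 960612.293

960612.293 m


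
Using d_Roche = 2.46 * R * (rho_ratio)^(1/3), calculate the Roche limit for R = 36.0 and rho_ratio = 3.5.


d_Roche = 2.46 * 36.0 * 3.5^(1/3) = 134.4602

134.4602


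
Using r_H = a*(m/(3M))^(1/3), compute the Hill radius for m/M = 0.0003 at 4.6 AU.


r_H = a * (m/3M)^(1/3) = 4.6 * (0.0003/3)^(1/3) = 0.2135

0.2135 AU


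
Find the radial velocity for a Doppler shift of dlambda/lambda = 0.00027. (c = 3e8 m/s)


v = (dlambda/lambda) * c = 0.00027 * 3e8 = 81000.0

81000.0 m/s


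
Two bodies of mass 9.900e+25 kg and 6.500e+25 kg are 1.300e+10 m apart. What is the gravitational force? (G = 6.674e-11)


F = G*m1*m2/r^2 = 6.674e-11 * 9.900e+25 * 6.500e+25 / (1.300e+10)^2 = 6.674e-11 * 6.435e+51 / 1.690e+20 = 2.541e+21

2.541e+21 N


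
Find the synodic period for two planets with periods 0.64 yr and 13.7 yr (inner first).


1/P_syn = |1/P1 - 1/P2| = |1/0.64 - 1/13.7| => P_syn = 0.6714

0.6714 years


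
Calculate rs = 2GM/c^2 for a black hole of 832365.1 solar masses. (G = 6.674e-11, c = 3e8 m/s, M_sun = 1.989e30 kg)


M = 832365.1 * 1.989e30 kg = 1.655574184e+36 kg. rs = 2GM/c^2 = 2 * 6.674e-11 * 1.655574184e+36 / (3e8)^2 = 2.455e+09

2.455e+09 m


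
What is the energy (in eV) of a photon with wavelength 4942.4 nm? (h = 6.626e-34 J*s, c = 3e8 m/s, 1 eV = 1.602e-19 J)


E = hc/lambda = 6.626e-34 * 3e8 / 4.942e-06 = 4.022e-20 J = 0.2511 eV

0.2511 eV


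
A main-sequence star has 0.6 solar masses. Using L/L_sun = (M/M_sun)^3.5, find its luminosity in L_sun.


L/L_sun = (M/M_sun)^3.5 = 0.6^3.5 = 0.1673

0.1673 L_sun


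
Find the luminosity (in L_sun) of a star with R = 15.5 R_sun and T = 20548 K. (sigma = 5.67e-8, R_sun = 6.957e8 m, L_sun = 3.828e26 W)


R = 15.5 * 6.957e8 m = 1.078335e+10 m. L = 4*pi*R^2*sigma*T^4 = 4*pi*(1.078335e+10)^2 * 5.67e-8 * 20548^4 = 1.476993398e+31 W. L/L_sun = 1.476993398e+31 / 3.828e26 = 38583.9446

38583.9446 L_sun
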